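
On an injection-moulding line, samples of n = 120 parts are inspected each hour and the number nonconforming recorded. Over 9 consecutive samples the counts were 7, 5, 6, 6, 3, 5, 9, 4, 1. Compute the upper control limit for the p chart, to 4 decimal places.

p̄ = Σdᵢ / (k·n) = 46 / (9 × 120) = 0.04259
UCL = p̄ + 3·√(p̄(1−p̄)/n) = 0.04259 + 3 × √(0.04259×0.95741/120) = 0.04259 + 3 × 0.01843 = 0.09790

0.0979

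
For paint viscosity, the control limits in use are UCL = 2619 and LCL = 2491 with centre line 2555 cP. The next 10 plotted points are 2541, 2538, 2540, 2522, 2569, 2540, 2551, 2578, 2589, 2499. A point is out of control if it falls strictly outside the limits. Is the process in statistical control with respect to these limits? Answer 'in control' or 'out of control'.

in control

All 10 points lie within [2491, 2619].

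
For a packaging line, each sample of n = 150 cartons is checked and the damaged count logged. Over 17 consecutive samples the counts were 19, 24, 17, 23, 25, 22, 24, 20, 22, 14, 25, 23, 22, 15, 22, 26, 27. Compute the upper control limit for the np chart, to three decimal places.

p̄ = Σdᵢ / (k·n) = 370 / (17 × 150) = 0.14510
UCL = np̄ + 3·√(np̄(1−p̄)) = 21.7647 + 3 × √(21.7647×0.85490) = 21.7647 + 3 × 4.3135 = 34.7053

34.705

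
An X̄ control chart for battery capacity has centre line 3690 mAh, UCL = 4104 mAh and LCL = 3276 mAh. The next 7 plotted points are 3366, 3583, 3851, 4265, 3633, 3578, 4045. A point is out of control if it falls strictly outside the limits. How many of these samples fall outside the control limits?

Compare each point to [3276, 4104]: sample 4 = 4265 > UCL.

1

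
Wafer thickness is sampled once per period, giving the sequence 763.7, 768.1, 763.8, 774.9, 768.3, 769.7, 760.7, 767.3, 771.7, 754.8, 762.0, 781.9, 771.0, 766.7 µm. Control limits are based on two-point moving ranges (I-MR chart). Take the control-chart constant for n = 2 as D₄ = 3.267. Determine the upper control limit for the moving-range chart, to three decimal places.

Moving ranges: 4.4, 4.3, 11.1, 6.6, 1.4, 9.0, 6.6, 4.4, 16.9, 7.2, 19.9, 10.9, 4.3; M̄R̄ = 107.0000 / 13 = 8.2308
UCL_MR = D₄·M̄R̄ = 3.267 × 8.2308 = 26.8899

26.890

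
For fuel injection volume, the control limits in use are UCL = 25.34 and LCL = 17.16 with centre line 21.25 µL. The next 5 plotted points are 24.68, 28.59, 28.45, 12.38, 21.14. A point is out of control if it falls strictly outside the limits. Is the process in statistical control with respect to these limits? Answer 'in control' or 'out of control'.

Compare each point to [17.16, 25.34]: sample 2 = 28.59 > UCL; sample 3 = 28.45 > UCL; sample 4 = 12.38 < LCL.

out of control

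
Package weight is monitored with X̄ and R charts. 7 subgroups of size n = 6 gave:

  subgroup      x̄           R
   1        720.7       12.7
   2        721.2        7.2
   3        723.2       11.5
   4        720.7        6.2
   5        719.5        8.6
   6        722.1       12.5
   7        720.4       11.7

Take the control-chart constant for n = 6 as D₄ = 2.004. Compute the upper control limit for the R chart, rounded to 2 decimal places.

R̄ = (12.7 + 7.2 + 11.5 + 6.2 + 8.6 + 12.5 + 11.7) / 7 = 70.4000 / 7 = 10.0571
UCL_R = D₄·R̄ = 2.004 × 10.0571 = 20.1545

20.15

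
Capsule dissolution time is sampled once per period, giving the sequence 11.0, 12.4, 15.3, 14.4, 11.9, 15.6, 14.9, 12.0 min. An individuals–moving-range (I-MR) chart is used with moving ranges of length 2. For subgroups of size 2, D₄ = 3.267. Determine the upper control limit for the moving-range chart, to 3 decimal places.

Moving ranges: 1.4, 2.9, 0.9, 2.5, 3.7, 0.7, 2.9; M̄R̄ = 15.0000 / 7 = 2.1429
UCL_MR = D₄·M̄R̄ = 3.267 × 2.1429 = 7.0007

7.001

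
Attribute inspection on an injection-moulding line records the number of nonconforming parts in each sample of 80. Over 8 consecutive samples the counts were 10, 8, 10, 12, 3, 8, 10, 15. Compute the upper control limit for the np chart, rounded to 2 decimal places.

18.18

p̄ = Σdᵢ / (k·n) = 76 / (8 × 80) = 0.11875
UCL = np̄ + 3·√(np̄(1−p̄)) = 9.5000 + 3 × √(9.5000×0.88125) = 9.5000 + 3 × 2.8934 = 18.1803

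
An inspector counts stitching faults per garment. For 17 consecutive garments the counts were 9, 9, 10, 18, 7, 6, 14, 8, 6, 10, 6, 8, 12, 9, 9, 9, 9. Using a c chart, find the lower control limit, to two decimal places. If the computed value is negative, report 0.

c̄ = (9 + 9 + 10 + 18 + 7 + 6 + 14 + 8 + 6 + 10 + 6 + 8 + 12 + 9 + 9 + 9 + 9) / 17 = 159 / 17 = 9.3529
LCL = c̄ − 3√c̄ = 9.3529 − 3 × 3.0583 = 0.1782

0.18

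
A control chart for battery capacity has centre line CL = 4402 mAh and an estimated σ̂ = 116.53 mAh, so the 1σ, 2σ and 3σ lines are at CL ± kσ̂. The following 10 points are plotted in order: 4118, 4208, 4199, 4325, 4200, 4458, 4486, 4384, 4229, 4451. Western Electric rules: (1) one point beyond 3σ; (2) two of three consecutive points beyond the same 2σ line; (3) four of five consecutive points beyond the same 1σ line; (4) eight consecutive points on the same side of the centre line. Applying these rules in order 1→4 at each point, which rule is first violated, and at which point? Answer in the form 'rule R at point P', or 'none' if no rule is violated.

rule 3 at point 5

Zone of each point (C = within 1σ̂, B = 1σ̂–2σ̂, A = 2σ̂–3σ̂, * = beyond 3σ̂; sign = side of CL): 1:-A, 2:-B, 3:-B, 4:-C, 5:-B, 6:+C, 7:+C, 8:-C, 9:-B, 10:+C
Rule 3 (four of five consecutive points beyond the same 1σ limit) is satisfied at point 5.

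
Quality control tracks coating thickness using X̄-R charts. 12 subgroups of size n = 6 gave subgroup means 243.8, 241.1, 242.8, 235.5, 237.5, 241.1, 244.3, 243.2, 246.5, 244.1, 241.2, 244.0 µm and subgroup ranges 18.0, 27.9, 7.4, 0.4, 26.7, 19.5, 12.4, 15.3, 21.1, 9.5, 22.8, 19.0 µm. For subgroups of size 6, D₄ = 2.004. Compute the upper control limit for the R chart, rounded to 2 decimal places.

R̄ = (18.0 + 27.9 + 7.4 + 0.4 + 26.7 + 19.5 + 12.4 + 15.3 + 21.1 + 9.5 + 22.8 + 19.0) / 12 = 200.0000 / 12 = 16.6667
UCL_R = D₄·R̄ = 2.004 × 16.6667 = 33.4000

33.40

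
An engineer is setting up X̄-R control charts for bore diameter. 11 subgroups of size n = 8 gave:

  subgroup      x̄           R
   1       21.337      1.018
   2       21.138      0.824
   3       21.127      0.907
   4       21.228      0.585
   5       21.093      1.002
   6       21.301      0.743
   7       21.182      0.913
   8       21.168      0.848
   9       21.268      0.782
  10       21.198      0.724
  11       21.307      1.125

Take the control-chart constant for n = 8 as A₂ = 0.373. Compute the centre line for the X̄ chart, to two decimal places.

X̄̄ = (21.337 + 21.138 + 21.127 + 21.228 + 21.093 + 21.301 + 21.182 + 21.168 + 21.268 + 21.198 + 21.307) / 11 = 233.3470 / 11 = 21.2134
CL = X̄̄ = 21.2134

21.21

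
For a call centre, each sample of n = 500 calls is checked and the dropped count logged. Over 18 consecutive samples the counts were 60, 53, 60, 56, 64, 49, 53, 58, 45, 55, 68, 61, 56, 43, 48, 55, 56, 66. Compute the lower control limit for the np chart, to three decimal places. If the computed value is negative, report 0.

p̄ = Σdᵢ / (k·n) = 1006 / (18 × 500) = 0.11178
LCL = np̄ − 3·√(np̄(1−p̄)) = 55.8889 − 3 × 7.0457 = 34.7518

34.752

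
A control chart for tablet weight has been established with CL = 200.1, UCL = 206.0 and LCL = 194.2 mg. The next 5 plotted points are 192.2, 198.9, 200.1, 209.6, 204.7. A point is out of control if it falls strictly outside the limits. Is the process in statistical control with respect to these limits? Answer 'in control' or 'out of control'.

Compare each point to [194.2, 206.0]: sample 1 = 192.2 < LCL; sample 4 = 209.6 > UCL.

out of control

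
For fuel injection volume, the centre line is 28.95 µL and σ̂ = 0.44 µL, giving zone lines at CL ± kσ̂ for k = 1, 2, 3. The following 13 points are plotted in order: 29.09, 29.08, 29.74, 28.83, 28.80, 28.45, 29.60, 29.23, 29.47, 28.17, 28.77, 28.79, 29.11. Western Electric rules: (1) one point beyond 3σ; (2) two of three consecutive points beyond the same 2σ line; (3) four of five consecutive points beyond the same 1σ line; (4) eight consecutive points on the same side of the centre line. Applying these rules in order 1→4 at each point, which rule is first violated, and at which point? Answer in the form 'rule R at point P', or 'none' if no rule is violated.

Zone of each point (C = within 1σ̂, B = 1σ̂–2σ̂, A = 2σ̂–3σ̂, * = beyond 3σ̂; sign = side of CL): 1:+C, 2:+C, 3:+B, 4:-C, 5:-C, 6:-B, 7:+B, 8:+C, 9:+B, 10:-B, 11:-C, 12:-C, 13:+C
No rule fires across all 13 points.

none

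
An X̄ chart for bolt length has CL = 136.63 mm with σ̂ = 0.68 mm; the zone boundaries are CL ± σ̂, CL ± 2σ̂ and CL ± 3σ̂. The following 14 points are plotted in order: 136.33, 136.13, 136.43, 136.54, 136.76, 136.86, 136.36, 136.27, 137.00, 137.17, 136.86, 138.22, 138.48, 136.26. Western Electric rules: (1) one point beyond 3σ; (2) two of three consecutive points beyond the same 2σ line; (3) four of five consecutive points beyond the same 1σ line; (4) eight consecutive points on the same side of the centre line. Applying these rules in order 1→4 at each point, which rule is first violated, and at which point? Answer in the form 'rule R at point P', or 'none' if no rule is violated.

rule 2 at point 13

Zone of each point (C = within 1σ̂, B = 1σ̂–2σ̂, A = 2σ̂–3σ̂, * = beyond 3σ̂; sign = side of CL): 1:-C, 2:-C, 3:-C, 4:-C, 5:+C, 6:+C, 7:-C, 8:-C, 9:+C, 10:+C, 11:+C, 12:+A, 13:+A, 14:-C
Rule 2 (two of three consecutive points beyond the same 2σ limit) is satisfied at point 13.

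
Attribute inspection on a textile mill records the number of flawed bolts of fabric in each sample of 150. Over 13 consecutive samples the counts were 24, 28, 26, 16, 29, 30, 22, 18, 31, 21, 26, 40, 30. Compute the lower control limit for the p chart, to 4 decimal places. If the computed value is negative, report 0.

p̄ = Σdᵢ / (k·n) = 341 / (13 × 150) = 0.17487
LCL = p̄ − 3·√(p̄(1−p̄)/n) = 0.17487 − 3 × 0.03102 = 0.08183

0.0818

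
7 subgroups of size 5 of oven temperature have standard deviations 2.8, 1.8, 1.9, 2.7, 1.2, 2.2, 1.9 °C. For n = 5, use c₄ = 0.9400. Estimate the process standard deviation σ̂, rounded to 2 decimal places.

2.20

s̄ = (2.8 + 1.8 + 1.9 + 2.7 + 1.2 + 2.2 + 1.9) / 7 = 2.0714
σ̂ = s̄ / c₄ = 2.0714 / 0.9400 = 2.2036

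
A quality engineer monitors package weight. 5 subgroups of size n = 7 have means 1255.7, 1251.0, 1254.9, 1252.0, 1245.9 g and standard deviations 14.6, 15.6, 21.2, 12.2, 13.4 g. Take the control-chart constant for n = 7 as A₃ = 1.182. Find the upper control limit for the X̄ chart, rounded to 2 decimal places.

1270.10

X̄̄ = (1255.7 + 1251.0 + 1254.9 + 1252.0 + 1245.9) / 5 = 1251.9000
s̄ = (14.6 + 15.6 + 21.2 + 12.2 + 13.4) / 5 = 15.4000
UCL = X̄̄ + A₃·s̄ = 1251.9000 + 1.182 × 15.4000 = 1270.1028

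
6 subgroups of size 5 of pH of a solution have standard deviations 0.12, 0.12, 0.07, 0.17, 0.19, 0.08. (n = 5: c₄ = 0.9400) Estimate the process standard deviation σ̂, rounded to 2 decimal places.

s̄ = (0.12 + 0.12 + 0.07 + 0.17 + 0.19 + 0.08) / 6 = 0.1250
σ̂ = s̄ / c₄ = 0.1250 / 0.9400 = 0.1330

0.13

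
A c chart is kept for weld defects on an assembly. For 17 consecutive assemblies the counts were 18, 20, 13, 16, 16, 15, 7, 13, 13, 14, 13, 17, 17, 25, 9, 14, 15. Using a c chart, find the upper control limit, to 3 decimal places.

c̄ = (18 + 20 + 13 + 16 + 16 + 15 + 7 + 13 + 13 + 14 + 13 + 17 + 17 + 25 + 9 + 14 + 15) / 17 = 255 / 17 = 15.0000
UCL = c̄ + 3√c̄ = 15.0000 + 3 × √15.0000 = 15.0000 + 3 × 3.8730 = 26.6190

26.619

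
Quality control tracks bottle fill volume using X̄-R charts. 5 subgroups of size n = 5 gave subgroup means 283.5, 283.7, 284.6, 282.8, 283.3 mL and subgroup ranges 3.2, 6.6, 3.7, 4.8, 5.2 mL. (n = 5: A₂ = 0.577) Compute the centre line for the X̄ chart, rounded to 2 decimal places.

X̄̄ = (283.5 + 283.7 + 284.6 + 282.8 + 283.3) / 5 = 1417.9000 / 5 = 283.5800
CL = X̄̄ = 283.5800

283.58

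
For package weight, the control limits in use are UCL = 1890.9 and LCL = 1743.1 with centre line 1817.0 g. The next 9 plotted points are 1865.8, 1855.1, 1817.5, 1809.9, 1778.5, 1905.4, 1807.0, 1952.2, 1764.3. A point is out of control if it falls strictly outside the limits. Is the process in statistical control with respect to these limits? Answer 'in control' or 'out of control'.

out of control

Compare each point to [1743.1, 1890.9]: sample 6 = 1905.4 > UCL; sample 8 = 1952.2 > UCL.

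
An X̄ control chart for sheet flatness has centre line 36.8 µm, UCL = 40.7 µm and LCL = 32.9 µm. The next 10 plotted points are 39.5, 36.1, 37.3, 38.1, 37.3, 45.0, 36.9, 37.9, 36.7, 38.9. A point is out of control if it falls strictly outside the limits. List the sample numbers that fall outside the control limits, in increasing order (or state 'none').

Compare each point to [32.9, 40.7]: sample 6 = 45.0 > UCL.

6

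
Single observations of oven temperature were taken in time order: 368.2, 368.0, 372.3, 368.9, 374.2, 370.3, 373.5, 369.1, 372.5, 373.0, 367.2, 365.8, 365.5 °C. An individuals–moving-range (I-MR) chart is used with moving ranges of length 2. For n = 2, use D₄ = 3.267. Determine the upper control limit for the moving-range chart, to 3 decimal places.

9.828

Moving ranges: 0.2, 4.3, 3.4, 5.3, 3.9, 3.2, 4.4, 3.4, 0.5, 5.8, 1.4, 0.3; M̄R̄ = 36.1000 / 12 = 3.0083
UCL_MR = D₄·M̄R̄ = 3.267 × 3.0083 = 9.8282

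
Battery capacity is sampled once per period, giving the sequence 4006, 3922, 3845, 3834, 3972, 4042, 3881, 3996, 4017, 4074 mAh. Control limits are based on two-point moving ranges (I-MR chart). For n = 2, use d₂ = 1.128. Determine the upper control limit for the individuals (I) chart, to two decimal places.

4175.80

X̄ = (4006 + 3922 + 3845 + 3834 + 3972 + 4042 + 3881 + 3996 + 4017 + 4074) / 10 = 3958.9000
Moving ranges: 84, 77, 11, 138, 70, 161, 115, 21, 57; M̄R̄ = 734.0000 / 9 = 81.5556
UCL = X̄ + 3·M̄R̄/d₂ = 3958.9000 + 3 × 81.5556 / 1.128 = 4175.8031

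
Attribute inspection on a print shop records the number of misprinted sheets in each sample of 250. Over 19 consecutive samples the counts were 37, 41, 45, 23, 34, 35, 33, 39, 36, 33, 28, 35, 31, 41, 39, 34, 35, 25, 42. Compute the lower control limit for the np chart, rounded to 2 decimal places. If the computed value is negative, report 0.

p̄ = Σdᵢ / (k·n) = 666 / (19 × 250) = 0.14021
LCL = np̄ − 3·√(np̄(1−p̄)) = 35.0526 − 3 × 5.4898 = 18.5832

18.58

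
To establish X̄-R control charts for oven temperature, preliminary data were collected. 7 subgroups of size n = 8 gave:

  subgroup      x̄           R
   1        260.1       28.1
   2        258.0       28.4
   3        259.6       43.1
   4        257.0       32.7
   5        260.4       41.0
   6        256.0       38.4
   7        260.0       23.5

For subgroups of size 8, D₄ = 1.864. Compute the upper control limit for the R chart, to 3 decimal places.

R̄ = (28.1 + 28.4 + 43.1 + 32.7 + 41.0 + 38.4 + 23.5) / 7 = 235.2000 / 7 = 33.6000
UCL_R = D₄·R̄ = 1.864 × 33.6000 = 62.6304

62.630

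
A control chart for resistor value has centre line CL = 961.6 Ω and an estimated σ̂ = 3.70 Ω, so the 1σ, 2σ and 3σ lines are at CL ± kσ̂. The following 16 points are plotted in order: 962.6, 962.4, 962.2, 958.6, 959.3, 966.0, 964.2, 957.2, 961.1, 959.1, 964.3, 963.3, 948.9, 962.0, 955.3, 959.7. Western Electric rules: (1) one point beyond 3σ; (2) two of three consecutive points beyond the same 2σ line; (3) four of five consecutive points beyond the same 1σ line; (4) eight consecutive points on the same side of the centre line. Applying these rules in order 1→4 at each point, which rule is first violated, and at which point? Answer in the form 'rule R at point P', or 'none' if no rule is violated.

Zone of each point (C = within 1σ̂, B = 1σ̂–2σ̂, A = 2σ̂–3σ̂, * = beyond 3σ̂; sign = side of CL): 1:+C, 2:+C, 3:+C, 4:-C, 5:-C, 6:+B, 7:+C, 8:-B, 9:-C, 10:-C, 11:+C, 12:+C, 13:-*, 14:+C, 15:-B, 16:-C
Rule 1 (one point beyond the 3σ limits) is satisfied at point 13.

rule 1 at point 13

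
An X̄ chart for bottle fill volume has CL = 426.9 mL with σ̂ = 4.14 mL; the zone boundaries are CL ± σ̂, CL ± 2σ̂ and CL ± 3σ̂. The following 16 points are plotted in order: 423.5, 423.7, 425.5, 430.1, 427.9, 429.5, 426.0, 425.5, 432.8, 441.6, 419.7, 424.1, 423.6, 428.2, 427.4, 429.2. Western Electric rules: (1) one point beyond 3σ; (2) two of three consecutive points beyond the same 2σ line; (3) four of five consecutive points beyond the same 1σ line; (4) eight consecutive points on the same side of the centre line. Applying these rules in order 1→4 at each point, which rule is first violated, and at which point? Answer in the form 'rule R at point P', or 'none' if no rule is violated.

rule 1 at point 10

Zone of each point (C = within 1σ̂, B = 1σ̂–2σ̂, A = 2σ̂–3σ̂, * = beyond 3σ̂; sign = side of CL): 1:-C, 2:-C, 3:-C, 4:+C, 5:+C, 6:+C, 7:-C, 8:-C, 9:+B, 10:+*, 11:-B, 12:-C, 13:-C, 14:+C, 15:+C, 16:+C
Rule 1 (one point beyond the 3σ limits) is satisfied at point 10.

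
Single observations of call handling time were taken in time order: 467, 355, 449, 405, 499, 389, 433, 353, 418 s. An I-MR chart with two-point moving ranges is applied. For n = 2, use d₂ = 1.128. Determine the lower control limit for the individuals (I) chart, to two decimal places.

204.90

X̄ = (467 + 355 + 449 + 405 + 499 + 389 + 433 + 353 + 418) / 9 = 418.6667
Moving ranges: 112, 94, 44, 94, 110, 44, 80, 65; M̄R̄ = 643.0000 / 8 = 80.3750
LCL = X̄ − 3·M̄R̄/d₂ = 418.6667 − 3 × 80.3750 / 1.128 = 204.9034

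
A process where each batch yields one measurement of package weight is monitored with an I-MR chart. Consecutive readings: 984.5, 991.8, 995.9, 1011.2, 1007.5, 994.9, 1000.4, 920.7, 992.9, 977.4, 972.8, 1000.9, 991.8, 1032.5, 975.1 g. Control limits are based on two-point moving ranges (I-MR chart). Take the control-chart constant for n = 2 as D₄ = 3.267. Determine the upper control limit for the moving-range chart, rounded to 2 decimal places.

Moving ranges: 7.3, 4.1, 15.3, 3.7, 12.6, 5.5, 79.7, 72.2, 15.5, 4.6, 28.1, 9.1, 40.7, 57.4; M̄R̄ = 355.8000 / 14 = 25.4143
UCL_MR = D₄·M̄R̄ = 3.267 × 25.4143 = 83.0285

83.03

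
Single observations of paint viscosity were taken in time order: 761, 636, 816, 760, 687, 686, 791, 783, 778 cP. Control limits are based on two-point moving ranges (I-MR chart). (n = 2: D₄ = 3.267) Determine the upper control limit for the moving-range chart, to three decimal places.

Moving ranges: 125, 180, 56, 73, 1, 105, 8, 5; M̄R̄ = 553.0000 / 8 = 69.1250
UCL_MR = D₄·M̄R̄ = 3.267 × 69.1250 = 225.8314

225.831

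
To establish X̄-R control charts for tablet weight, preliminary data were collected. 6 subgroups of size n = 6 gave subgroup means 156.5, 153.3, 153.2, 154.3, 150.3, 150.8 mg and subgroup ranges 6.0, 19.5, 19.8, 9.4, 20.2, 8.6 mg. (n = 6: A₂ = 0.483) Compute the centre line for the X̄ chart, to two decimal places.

153.07

X̄̄ = (156.5 + 153.3 + 153.2 + 154.3 + 150.3 + 150.8) / 6 = 918.4000 / 6 = 153.0667
CL = X̄̄ = 153.0667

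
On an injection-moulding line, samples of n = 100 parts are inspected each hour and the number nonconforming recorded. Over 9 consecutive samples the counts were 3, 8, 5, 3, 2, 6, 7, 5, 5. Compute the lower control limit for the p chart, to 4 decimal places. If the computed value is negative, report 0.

0.0000

p̄ = Σdᵢ / (k·n) = 44 / (9 × 100) = 0.04889
LCL = p̄ − 3·√(p̄(1−p̄)/n) = 0.04889 − 3 × 0.02156 = -0.01580 → 0 (negative, so LCL = 0)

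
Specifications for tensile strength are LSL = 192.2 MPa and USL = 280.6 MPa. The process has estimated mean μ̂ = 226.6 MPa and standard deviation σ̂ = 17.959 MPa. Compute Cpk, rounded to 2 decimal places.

0.64

Cpu = (USL − μ̂) / (3σ̂) = (280.6 − 226.6) / (3 × 17.959) = 1.0023; Cpl = (μ̂ − LSL) / (3σ̂) = (226.6 − 192.2) / (3 × 17.959) = 0.6385; Cpk = min(Cpu, Cpl) = 0.6385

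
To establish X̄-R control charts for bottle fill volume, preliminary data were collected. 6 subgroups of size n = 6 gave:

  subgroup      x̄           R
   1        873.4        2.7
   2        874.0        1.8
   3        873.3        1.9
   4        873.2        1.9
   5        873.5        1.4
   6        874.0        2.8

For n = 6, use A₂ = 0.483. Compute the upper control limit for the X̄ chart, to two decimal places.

X̄̄ = (873.4 + 874.0 + 873.3 + 873.2 + 873.5 + 874.0) / 6 = 5241.4000 / 6 = 873.5667
R̄ = (2.7 + 1.8 + 1.9 + 1.9 + 1.4 + 2.8) / 6 = 12.5000 / 6 = 2.0833
UCL = X̄̄ + A₂·R̄ = 873.5667 + 0.483 × 2.0833 = 874.5729

874.57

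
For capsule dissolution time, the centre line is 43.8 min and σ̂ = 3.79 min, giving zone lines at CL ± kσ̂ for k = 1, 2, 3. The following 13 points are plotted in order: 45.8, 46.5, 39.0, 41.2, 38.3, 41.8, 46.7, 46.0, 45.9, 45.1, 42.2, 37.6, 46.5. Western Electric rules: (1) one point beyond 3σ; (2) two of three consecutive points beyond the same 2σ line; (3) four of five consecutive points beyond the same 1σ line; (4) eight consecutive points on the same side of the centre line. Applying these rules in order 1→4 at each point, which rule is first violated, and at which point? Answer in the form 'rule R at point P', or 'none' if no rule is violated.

Zone of each point (C = within 1σ̂, B = 1σ̂–2σ̂, A = 2σ̂–3σ̂, * = beyond 3σ̂; sign = side of CL): 1:+C, 2:+C, 3:-B, 4:-C, 5:-B, 6:-C, 7:+C, 8:+C, 9:+C, 10:+C, 11:-C, 12:-B, 13:+C
No rule fires across all 13 points.

none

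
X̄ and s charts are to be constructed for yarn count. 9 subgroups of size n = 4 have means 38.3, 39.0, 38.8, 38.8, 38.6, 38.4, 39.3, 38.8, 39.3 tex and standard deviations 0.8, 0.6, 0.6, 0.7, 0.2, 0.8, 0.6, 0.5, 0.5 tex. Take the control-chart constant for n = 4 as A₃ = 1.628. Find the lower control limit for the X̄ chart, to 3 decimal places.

X̄̄ = (38.3 + 39.0 + 38.8 + 38.8 + 38.6 + 38.4 + 39.3 + 38.8 + 39.3) / 9 = 38.8111
s̄ = (0.8 + 0.6 + 0.6 + 0.7 + 0.2 + 0.8 + 0.6 + 0.5 + 0.5) / 9 = 0.5889
LCL = X̄̄ − A₃·s̄ = 38.8111 − 1.628 × 0.5889 = 37.8524

37.852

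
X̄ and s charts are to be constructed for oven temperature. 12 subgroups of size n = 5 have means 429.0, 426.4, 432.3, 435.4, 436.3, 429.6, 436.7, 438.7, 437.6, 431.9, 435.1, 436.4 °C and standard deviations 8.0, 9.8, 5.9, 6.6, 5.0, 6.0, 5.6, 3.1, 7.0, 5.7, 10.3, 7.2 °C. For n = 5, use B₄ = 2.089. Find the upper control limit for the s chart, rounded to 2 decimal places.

s̄ = (8.0 + 9.8 + 5.9 + 6.6 + 5.0 + 6.0 + 5.6 + 3.1 + 7.0 + 5.7 + 10.3 + 7.2) / 12 = 6.6833
UCL_s = B₄·s̄ = 2.089 × 6.6833 = 13.9615

13.96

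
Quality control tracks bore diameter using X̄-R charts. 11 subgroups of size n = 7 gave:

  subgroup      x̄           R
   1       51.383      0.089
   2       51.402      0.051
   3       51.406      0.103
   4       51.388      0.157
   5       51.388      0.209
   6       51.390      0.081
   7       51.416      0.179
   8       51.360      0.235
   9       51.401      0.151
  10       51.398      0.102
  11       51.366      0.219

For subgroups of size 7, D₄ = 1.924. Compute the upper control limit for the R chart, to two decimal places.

0.28

R̄ = (0.089 + 0.051 + 0.103 + 0.157 + 0.209 + 0.081 + 0.179 + 0.235 + 0.151 + 0.102 + 0.219) / 11 = 1.5760 / 11 = 0.1433
UCL_R = D₄·R̄ = 1.924 × 0.1433 = 0.2757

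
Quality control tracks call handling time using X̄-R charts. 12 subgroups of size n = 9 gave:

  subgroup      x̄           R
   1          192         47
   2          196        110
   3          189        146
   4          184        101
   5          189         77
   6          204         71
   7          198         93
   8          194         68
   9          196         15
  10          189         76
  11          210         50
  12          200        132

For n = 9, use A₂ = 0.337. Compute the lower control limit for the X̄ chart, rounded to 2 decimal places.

167.39

X̄̄ = (192 + 196 + 189 + 184 + 189 + 204 + 198 + 194 + 196 + 189 + 210 + 200) / 12 = 2341.0000 / 12 = 195.0833
R̄ = (47 + 110 + 146 + 101 + 77 + 71 + 93 + 68 + 15 + 76 + 50 + 132) / 12 = 986.0000 / 12 = 82.1667
LCL = X̄̄ − A₂·R̄ = 195.0833 − 0.337 × 82.1667 = 167.3932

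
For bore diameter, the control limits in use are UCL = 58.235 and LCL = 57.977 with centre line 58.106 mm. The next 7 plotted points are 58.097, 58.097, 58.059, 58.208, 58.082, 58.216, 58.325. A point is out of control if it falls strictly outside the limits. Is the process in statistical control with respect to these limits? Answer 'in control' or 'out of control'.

out of control

Compare each point to [57.977, 58.235]: sample 7 = 58.325 > UCL.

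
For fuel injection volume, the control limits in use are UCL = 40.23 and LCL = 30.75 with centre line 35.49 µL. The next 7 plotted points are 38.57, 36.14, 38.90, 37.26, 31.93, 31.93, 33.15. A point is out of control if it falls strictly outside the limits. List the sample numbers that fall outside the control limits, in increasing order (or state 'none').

none

All 7 points lie within [30.75, 40.23].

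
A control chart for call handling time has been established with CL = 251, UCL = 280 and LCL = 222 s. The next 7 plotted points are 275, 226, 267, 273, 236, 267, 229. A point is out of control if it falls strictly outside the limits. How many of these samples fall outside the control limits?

0

All 7 points lie within [222, 280].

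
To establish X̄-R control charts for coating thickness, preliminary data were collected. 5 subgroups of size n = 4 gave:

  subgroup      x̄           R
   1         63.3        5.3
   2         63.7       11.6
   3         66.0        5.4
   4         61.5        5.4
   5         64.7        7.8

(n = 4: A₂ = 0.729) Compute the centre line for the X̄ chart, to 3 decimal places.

X̄̄ = (63.3 + 63.7 + 66.0 + 61.5 + 64.7) / 5 = 319.2000 / 5 = 63.8400
CL = X̄̄ = 63.8400

63.840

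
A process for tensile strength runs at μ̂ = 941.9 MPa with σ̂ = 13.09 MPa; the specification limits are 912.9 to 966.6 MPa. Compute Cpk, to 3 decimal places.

0.629

Cpu = (USL − μ̂) / (3σ̂) = (966.6 − 941.9) / (3 × 13.09) = 0.6290; Cpl = (μ̂ − LSL) / (3σ̂) = (941.9 − 912.9) / (3 × 13.09) = 0.7385; Cpk = min(Cpu, Cpl) = 0.6290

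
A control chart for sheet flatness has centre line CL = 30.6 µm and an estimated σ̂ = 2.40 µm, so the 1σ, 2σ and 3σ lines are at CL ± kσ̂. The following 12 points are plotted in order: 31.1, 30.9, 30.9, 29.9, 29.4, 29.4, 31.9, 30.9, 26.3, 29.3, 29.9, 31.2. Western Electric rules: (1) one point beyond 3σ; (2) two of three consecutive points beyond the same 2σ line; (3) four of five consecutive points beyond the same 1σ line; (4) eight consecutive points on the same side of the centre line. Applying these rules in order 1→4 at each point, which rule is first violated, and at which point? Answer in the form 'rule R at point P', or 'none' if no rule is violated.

none

Zone of each point (C = within 1σ̂, B = 1σ̂–2σ̂, A = 2σ̂–3σ̂, * = beyond 3σ̂; sign = side of CL): 1:+C, 2:+C, 3:+C, 4:-C, 5:-C, 6:-C, 7:+C, 8:+C, 9:-B, 10:-C, 11:-C, 12:+C
No rule fires across all 12 points.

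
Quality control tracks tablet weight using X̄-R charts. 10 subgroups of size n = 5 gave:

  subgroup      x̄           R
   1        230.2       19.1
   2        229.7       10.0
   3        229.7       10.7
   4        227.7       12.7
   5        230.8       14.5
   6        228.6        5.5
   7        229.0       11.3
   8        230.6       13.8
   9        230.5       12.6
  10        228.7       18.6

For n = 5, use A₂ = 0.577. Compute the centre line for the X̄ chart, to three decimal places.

X̄̄ = (230.2 + 229.7 + 229.7 + 227.7 + 230.8 + 228.6 + 229.0 + 230.6 + 230.5 + 228.7) / 10 = 2295.5000 / 10 = 229.5500
CL = X̄̄ = 229.5500

229.550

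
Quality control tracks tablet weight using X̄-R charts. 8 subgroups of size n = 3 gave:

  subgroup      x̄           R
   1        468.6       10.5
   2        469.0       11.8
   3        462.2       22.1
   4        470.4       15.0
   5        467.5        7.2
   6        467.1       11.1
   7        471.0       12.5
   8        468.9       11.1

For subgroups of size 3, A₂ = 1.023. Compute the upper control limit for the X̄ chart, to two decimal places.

X̄̄ = (468.6 + 469.0 + 462.2 + 470.4 + 467.5 + 467.1 + 471.0 + 468.9) / 8 = 3744.7000 / 8 = 468.0875
R̄ = (10.5 + 11.8 + 22.1 + 15.0 + 7.2 + 11.1 + 12.5 + 11.1) / 8 = 101.3000 / 8 = 12.6625
UCL = X̄̄ + A₂·R̄ = 468.0875 + 1.023 × 12.6625 = 481.0412

481.04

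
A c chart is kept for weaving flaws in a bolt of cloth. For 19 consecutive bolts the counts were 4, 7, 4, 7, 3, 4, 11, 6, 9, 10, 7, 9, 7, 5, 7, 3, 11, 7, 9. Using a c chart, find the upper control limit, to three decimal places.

14.689

c̄ = (4 + 7 + 4 + 7 + 3 + 4 + 11 + 6 + 9 + 10 + 7 + 9 + 7 + 5 + 7 + 3 + 11 + 7 + 9) / 19 = 130 / 19 = 6.8421
UCL = c̄ + 3√c̄ = 6.8421 + 3 × √6.8421 = 6.8421 + 3 × 2.6157 = 14.6893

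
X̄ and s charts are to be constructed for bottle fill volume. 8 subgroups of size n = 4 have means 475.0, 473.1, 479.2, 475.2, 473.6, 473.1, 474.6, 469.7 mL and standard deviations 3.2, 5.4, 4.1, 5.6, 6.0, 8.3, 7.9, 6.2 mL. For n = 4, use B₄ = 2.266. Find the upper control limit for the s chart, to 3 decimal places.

13.228

s̄ = (3.2 + 5.4 + 4.1 + 5.6 + 6.0 + 8.3 + 7.9 + 6.2) / 8 = 5.8375
UCL_s = B₄·s̄ = 2.266 × 5.8375 = 13.2278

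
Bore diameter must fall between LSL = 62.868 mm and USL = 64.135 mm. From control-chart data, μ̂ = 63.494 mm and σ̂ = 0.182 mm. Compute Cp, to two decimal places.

Cp = (USL − LSL) / (6σ̂) = (64.135 − 62.868) / (6 × 0.182) = 1.2670 / 1.0920 = 1.1603

1.16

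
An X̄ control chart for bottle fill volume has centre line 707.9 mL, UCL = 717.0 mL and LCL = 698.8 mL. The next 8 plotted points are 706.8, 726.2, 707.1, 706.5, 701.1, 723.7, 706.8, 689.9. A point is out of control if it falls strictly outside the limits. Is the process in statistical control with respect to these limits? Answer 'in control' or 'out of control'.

out of control

Compare each point to [698.8, 717.0]: sample 2 = 726.2 > UCL; sample 6 = 723.7 > UCL; sample 8 = 689.9 < LCL.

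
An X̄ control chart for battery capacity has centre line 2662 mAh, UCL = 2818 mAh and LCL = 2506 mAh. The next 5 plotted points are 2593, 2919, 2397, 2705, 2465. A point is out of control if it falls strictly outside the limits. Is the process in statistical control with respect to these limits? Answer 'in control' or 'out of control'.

Compare each point to [2506, 2818]: sample 2 = 2919 > UCL; sample 3 = 2397 < LCL; sample 5 = 2465 < LCL.

out of control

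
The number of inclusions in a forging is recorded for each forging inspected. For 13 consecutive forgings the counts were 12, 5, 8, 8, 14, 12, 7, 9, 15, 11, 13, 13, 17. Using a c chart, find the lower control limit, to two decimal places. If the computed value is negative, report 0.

c̄ = (12 + 5 + 8 + 8 + 14 + 12 + 7 + 9 + 15 + 11 + 13 + 13 + 17) / 13 = 144 / 13 = 11.0769
LCL = c̄ − 3√c̄ = 11.0769 − 3 × 3.3282 = 1.0923

1.09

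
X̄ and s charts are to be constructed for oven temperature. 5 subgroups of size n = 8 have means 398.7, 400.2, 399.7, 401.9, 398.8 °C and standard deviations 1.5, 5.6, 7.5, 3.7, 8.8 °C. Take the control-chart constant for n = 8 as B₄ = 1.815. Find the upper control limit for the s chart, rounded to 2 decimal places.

9.84

s̄ = (1.5 + 5.6 + 7.5 + 3.7 + 8.8) / 5 = 5.4200
UCL_s = B₄·s̄ = 1.815 × 5.4200 = 9.8373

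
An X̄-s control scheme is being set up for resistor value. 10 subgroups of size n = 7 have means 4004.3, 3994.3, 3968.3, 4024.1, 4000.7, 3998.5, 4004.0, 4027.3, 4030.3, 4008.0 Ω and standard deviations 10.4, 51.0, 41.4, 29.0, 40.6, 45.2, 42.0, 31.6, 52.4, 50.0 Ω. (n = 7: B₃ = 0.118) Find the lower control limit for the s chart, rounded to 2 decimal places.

4.64

s̄ = (10.4 + 51.0 + 41.4 + 29.0 + 40.6 + 45.2 + 42.0 + 31.6 + 52.4 + 50.0) / 10 = 39.3600
LCL_s = B₃·s̄ = 0.118 × 39.3600 = 4.6445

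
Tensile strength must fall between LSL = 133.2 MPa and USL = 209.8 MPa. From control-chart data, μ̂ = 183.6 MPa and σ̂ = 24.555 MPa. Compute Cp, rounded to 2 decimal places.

0.52

Cp = (USL − LSL) / (6σ̂) = (209.8 − 133.2) / (6 × 24.555) = 76.6000 / 147.3300 = 0.5199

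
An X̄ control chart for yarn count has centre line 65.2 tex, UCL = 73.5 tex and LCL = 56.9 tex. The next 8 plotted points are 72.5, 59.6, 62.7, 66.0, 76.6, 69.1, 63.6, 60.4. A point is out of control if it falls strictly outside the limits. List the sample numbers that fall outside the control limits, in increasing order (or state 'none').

Compare each point to [56.9, 73.5]: sample 5 = 76.6 > UCL.

5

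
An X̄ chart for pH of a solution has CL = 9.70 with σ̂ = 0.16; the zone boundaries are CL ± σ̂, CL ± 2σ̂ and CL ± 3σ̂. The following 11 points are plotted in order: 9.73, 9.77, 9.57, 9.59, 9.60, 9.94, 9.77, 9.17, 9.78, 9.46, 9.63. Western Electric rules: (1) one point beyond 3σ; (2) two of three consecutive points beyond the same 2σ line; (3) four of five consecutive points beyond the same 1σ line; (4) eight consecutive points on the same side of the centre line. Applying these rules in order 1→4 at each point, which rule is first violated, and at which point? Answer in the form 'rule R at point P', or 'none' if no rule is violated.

Zone of each point (C = within 1σ̂, B = 1σ̂–2σ̂, A = 2σ̂–3σ̂, * = beyond 3σ̂; sign = side of CL): 1:+C, 2:+C, 3:-C, 4:-C, 5:-C, 6:+B, 7:+C, 8:-*, 9:+C, 10:-B, 11:-C
Rule 1 (one point beyond the 3σ limits) is satisfied at point 8.

rule 1 at point 8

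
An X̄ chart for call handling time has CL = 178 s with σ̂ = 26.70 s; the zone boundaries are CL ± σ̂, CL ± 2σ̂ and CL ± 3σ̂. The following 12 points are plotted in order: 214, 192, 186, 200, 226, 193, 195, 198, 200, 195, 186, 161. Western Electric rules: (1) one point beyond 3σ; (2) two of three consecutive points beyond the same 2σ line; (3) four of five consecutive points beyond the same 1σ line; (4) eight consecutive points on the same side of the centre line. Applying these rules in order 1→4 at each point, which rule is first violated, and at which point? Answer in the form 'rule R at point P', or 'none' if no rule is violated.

Zone of each point (C = within 1σ̂, B = 1σ̂–2σ̂, A = 2σ̂–3σ̂, * = beyond 3σ̂; sign = side of CL): 1:+B, 2:+C, 3:+C, 4:+C, 5:+B, 6:+C, 7:+C, 8:+C, 9:+C, 10:+C, 11:+C, 12:-C
Rule 4 (eight consecutive points on the same side of the centre line) is satisfied at point 8.

rule 4 at point 8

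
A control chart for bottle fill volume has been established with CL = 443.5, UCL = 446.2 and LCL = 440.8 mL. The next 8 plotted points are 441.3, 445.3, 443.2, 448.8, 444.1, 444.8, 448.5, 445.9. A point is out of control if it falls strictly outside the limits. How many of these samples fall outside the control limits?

Compare each point to [440.8, 446.2]: sample 4 = 448.8 > UCL; sample 7 = 448.5 > UCL.

2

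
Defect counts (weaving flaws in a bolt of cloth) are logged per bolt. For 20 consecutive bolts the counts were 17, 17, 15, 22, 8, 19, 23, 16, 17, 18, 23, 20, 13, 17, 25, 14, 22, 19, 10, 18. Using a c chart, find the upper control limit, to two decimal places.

30.25

c̄ = (17 + 17 + 15 + 22 + 8 + 19 + 23 + 16 + 17 + 18 + 23 + 20 + 13 + 17 + 25 + 14 + 22 + 19 + 10 + 18) / 20 = 353 / 20 = 17.6500
UCL = c̄ + 3√c̄ = 17.6500 + 3 × √17.6500 = 17.6500 + 3 × 4.2012 = 30.2536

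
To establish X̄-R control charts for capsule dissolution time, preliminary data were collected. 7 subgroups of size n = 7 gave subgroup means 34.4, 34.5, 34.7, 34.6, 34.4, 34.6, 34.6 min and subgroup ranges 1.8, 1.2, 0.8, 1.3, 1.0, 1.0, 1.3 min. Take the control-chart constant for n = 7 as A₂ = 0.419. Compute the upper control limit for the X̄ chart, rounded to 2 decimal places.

35.05

X̄̄ = (34.4 + 34.5 + 34.7 + 34.6 + 34.4 + 34.6 + 34.6) / 7 = 241.8000 / 7 = 34.5429
R̄ = (1.8 + 1.2 + 0.8 + 1.3 + 1.0 + 1.0 + 1.3) / 7 = 8.4000 / 7 = 1.2000
UCL = X̄̄ + A₂·R̄ = 34.5429 + 0.419 × 1.2000 = 35.0457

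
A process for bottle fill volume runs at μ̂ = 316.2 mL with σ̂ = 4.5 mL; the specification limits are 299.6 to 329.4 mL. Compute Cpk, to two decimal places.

Cpu = (USL − μ̂) / (3σ̂) = (329.4 − 316.2) / (3 × 4.5) = 0.9778; Cpl = (μ̂ − LSL) / (3σ̂) = (316.2 − 299.6) / (3 × 4.5) = 1.2296; Cpk = min(Cpu, Cpl) = 0.9778

0.98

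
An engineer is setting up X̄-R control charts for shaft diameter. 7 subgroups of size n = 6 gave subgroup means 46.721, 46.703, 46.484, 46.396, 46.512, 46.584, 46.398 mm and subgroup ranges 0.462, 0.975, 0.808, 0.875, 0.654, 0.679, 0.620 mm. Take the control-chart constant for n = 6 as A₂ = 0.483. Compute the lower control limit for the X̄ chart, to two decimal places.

46.19

X̄̄ = (46.721 + 46.703 + 46.484 + 46.396 + 46.512 + 46.584 + 46.398) / 7 = 325.7980 / 7 = 46.5426
R̄ = (0.462 + 0.975 + 0.808 + 0.875 + 0.654 + 0.679 + 0.620) / 7 = 5.0730 / 7 = 0.7247
LCL = X̄̄ − A₂·R̄ = 46.5426 − 0.483 × 0.7247 = 46.1925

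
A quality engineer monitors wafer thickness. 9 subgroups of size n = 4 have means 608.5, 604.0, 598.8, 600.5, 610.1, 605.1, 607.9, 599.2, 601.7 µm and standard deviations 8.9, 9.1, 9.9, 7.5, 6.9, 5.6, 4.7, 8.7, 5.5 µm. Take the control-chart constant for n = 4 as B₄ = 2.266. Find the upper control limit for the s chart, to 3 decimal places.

16.819

s̄ = (8.9 + 9.1 + 9.9 + 7.5 + 6.9 + 5.6 + 4.7 + 8.7 + 5.5) / 9 = 7.4222
UCL_s = B₄·s̄ = 2.266 × 7.4222 = 16.8188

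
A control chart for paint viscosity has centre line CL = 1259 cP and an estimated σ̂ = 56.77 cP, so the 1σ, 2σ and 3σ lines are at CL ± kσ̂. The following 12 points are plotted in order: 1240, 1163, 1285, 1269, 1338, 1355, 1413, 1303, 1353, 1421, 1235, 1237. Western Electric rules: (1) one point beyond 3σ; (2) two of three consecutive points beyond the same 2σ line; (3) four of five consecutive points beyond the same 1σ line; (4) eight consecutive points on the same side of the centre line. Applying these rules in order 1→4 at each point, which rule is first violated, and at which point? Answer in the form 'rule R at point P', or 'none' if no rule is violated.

rule 3 at point 9

Zone of each point (C = within 1σ̂, B = 1σ̂–2σ̂, A = 2σ̂–3σ̂, * = beyond 3σ̂; sign = side of CL): 1:-C, 2:-B, 3:+C, 4:+C, 5:+B, 6:+B, 7:+A, 8:+C, 9:+B, 10:+A, 11:-C, 12:-C
Rule 3 (four of five consecutive points beyond the same 1σ limit) is satisfied at point 9.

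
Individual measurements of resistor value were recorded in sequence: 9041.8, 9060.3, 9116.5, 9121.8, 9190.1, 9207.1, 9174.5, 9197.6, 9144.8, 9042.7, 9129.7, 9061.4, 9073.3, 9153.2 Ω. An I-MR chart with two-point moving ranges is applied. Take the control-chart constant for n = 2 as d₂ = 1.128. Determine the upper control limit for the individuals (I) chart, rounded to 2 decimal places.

X̄ = (9041.8 + 9060.3 + 9116.5 + 9121.8 + 9190.1 + 9207.1 + 9174.5 + 9197.6 + 9144.8 + 9042.7 + 9129.7 + 9061.4 + 9073.3 + 9153.2) / 14 = 9122.4857
Moving ranges: 18.5, 56.2, 5.3, 68.3, 17.0, 32.6, 23.1, 52.8, 102.1, 87.0, 68.3, 11.9, 79.9; M̄R̄ = 623.0000 / 13 = 47.9231
UCL = X̄ + 3·M̄R̄/d₂ = 9122.4857 + 3 × 47.9231 / 1.128 = 9249.9407

9249.94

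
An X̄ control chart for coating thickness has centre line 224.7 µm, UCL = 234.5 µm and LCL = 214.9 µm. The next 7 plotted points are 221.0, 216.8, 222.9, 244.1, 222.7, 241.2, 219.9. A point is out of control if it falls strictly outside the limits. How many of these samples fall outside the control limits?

Compare each point to [214.9, 234.5]: sample 4 = 244.1 > UCL; sample 6 = 241.2 > UCL.

2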